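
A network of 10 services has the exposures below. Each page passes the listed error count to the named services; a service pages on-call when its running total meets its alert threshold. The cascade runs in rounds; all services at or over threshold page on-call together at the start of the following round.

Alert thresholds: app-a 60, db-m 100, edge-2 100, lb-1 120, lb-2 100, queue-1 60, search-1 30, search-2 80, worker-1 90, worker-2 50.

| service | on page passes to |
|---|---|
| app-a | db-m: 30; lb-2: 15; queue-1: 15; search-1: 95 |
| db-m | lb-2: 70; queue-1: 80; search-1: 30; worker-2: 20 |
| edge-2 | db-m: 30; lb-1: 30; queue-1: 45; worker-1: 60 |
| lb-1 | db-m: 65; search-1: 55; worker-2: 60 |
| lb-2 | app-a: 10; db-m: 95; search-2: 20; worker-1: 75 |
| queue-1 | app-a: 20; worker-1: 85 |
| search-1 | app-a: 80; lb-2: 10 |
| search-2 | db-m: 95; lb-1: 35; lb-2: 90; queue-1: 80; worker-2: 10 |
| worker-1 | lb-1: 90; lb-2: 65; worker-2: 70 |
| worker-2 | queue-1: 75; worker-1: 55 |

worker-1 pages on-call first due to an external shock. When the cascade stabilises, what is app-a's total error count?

Round 1 — worker-1 pages on-call (initial).
  lb-1: +90 → 90 < 120
  lb-2: +65 → 65 < 100
  worker-2: +70 → 70 ≥ 50
Round 2 — worker-2 pages on-call.
  queue-1: +75 → 75 ≥ 60
Round 3 — queue-1 pages on-call.
  app-a: +20 → 20 < 60
No further pages.

20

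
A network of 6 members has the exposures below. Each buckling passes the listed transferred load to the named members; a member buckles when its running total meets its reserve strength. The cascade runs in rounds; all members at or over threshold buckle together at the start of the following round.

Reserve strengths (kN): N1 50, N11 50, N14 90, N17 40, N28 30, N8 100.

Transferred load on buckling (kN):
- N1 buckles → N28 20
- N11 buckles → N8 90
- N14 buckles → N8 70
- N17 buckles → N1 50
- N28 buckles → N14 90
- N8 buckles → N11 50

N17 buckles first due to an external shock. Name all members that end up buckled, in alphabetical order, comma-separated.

N1, N17

Round 1 — N17 buckles (initial).
  N1: +50 → 50 ≥ 50
Round 2 — N1 buckles.
  N28: +20 → 20 < 30
No further bucklings.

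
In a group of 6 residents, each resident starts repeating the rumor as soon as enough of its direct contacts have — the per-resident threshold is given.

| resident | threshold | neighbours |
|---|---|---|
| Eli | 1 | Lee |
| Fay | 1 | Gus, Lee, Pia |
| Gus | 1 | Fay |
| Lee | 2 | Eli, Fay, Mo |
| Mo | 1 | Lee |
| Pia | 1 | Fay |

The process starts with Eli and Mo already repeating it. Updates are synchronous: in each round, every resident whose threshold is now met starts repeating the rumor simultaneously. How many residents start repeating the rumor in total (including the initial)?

Round 1 — Eli, Mo start repeating the rumor (initial).
Round 2 — checking thresholds:
  Lee: 2 of 3 neighbours ≥ 2, starts repeating the rumor.
Round 3 — checking thresholds:
  Fay: 1 of 3 neighbours ≥ 1, starts repeating the rumor.
Round 4 — checking thresholds:
  Gus: 1 of 1 neighbours ≥ 1, starts repeating the rumor.
  Pia: 1 of 1 neighbours ≥ 1, starts repeating the rumor.
Round 5 — no new spreads; cascade stops.

6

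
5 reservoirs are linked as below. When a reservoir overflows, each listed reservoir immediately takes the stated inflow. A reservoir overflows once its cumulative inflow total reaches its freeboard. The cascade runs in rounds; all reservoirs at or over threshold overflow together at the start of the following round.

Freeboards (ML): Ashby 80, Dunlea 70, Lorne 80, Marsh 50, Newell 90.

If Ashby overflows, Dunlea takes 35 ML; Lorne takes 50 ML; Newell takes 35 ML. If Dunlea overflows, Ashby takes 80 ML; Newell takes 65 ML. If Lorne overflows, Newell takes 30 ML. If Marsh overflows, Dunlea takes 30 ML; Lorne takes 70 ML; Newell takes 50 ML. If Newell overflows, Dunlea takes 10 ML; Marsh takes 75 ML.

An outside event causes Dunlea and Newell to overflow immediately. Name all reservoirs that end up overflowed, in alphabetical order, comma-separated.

Round 1 — Dunlea, Newell overflow (initial).
  Ashby: +80 → 80 ≥ 80
  Marsh: +75 → 75 ≥ 50
Round 2 — Ashby, Marsh overflow.
  Lorne: +50+70 → 120 ≥ 80
Round 3 — Lorne overflows.
No further overflows.

Ashby, Dunlea, Lorne, Marsh, Newell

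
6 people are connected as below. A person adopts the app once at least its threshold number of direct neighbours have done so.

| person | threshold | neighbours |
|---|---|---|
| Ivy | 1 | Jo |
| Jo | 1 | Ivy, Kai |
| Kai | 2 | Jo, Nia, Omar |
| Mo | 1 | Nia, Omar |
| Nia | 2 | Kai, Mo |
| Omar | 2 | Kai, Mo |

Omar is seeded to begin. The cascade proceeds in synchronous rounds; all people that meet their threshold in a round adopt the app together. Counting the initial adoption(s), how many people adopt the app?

2

Round 1 — Omar adopts the app (initial).
Round 2 — checking thresholds:
  Kai: 1 of 3 neighbours < 2, holds.
  Mo: 1 of 2 neighbours ≥ 1, adopts the app.
Round 3 — no new adoptions; cascade stops.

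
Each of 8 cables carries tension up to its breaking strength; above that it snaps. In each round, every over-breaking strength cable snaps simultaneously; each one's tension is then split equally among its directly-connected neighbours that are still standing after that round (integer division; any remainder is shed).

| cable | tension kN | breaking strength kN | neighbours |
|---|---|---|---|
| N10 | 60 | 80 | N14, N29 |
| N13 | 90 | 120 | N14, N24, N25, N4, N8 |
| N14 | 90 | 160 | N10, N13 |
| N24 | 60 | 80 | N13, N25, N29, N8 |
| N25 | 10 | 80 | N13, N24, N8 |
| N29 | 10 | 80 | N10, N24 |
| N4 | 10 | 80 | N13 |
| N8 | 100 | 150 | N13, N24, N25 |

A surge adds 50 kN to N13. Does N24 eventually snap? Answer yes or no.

yes

Round 1 — N13 at 140 > 120. N13 snaps.
  N13 sheds 140 kN to N14, N24, N25, N4, N8: 28 each.
    N14: 90+28 = 118 ≤ 160
    N24: 60+28 = 88 > 80
    N25: 10+28 = 38 ≤ 80
    N4: 10+28 = 38 ≤ 80
    N8: 100+28 = 128 ≤ 150
Round 2 — N24 snaps.
  N24 sheds 88 kN to N25, N29, N8: 29 each (1 lost).
    N25: 38+29 = 67 ≤ 80
    N29: 10+29 = 39 ≤ 80
    N8: 128+29 = 157 > 150
Round 3 — N8 snaps.
  N8 sheds 157 kN to N25: 157 each.
    N25: 67+157 = 224 > 80
Round 4 — N25 snaps.
  N25 sheds 224 kN: no online neighbours, lost.
No further breaks.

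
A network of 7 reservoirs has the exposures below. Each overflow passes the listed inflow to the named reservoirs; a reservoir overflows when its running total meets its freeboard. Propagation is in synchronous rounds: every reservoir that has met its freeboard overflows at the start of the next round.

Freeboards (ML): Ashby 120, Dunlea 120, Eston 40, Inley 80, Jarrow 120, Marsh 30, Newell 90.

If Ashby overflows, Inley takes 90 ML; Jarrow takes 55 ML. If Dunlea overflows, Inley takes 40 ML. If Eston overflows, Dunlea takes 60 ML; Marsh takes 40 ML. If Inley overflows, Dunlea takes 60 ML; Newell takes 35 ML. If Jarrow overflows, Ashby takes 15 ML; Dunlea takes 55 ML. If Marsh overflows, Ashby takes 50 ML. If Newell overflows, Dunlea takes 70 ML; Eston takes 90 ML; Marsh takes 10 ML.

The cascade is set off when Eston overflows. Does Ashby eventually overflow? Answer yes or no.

Round 1 — Eston overflows (initial).
  Dunlea: +60 → 60 < 120
  Marsh: +40 → 40 ≥ 30
Round 2 — Marsh overflows.
  Ashby: +50 → 50 < 120
No further overflows.

no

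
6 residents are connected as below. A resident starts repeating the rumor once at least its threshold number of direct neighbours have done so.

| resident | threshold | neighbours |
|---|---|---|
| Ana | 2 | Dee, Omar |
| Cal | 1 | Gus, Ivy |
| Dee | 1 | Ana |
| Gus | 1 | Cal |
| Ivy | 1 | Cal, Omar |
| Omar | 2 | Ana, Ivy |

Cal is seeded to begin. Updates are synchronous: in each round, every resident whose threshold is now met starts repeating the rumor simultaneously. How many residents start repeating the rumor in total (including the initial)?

Round 1 — Cal starts repeating the rumor (initial).
Round 2 — checking thresholds:
  Gus: 1 of 1 neighbours ≥ 1, starts repeating the rumor.
  Ivy: 1 of 2 neighbours ≥ 1, starts repeating the rumor.
Round 3 — no new spreads; cascade stops.

3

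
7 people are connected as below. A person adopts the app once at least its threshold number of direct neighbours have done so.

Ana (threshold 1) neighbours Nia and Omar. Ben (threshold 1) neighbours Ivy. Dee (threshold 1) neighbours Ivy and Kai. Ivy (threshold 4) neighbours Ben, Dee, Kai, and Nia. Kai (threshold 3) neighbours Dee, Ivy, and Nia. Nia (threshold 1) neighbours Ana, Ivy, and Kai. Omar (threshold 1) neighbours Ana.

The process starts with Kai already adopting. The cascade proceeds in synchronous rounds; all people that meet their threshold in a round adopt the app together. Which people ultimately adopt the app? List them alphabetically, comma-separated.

Ana, Dee, Kai, Nia, Omar

Round 1 — Kai adopts the app (initial).
Round 2 — checking thresholds:
  Dee: 1 of 2 neighbours ≥ 1, adopts the app.
  Ivy: 1 of 4 neighbours < 4, not yet.
  Nia: 1 of 3 neighbours ≥ 1, adopts the app.
Round 3 — checking thresholds:
  Ana: 1 of 2 neighbours ≥ 1, adopts the app.
  Ivy: 3 of 4 neighbours < 4, not yet.
Round 4 — checking thresholds:
  Ivy: 3 of 4 neighbours < 4, not yet.
  Omar: 1 of 1 neighbours ≥ 1, adopts the app.
Round 5 — no new adoptions; cascade stops.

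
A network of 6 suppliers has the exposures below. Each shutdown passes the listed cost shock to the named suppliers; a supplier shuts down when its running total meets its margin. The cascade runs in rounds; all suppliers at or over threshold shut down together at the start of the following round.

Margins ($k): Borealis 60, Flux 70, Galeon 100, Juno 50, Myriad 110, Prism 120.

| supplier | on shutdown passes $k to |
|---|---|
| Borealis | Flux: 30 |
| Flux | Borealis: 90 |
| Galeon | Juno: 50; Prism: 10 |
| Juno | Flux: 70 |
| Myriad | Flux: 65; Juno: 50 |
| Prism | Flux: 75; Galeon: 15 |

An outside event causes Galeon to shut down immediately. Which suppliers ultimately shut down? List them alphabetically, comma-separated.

Round 1 — Galeon shuts down (initial).
  Juno: +50 → 50 ≥ 50
  Prism: +10 → 10 < 120
Round 2 — Juno shuts down.
  Flux: +70 → 70 ≥ 70
Round 3 — Flux shuts down.
  Borealis: +90 → 90 ≥ 60
Round 4 — Borealis shuts down.
No further shutdowns.

Borealis, Flux, Galeon, Juno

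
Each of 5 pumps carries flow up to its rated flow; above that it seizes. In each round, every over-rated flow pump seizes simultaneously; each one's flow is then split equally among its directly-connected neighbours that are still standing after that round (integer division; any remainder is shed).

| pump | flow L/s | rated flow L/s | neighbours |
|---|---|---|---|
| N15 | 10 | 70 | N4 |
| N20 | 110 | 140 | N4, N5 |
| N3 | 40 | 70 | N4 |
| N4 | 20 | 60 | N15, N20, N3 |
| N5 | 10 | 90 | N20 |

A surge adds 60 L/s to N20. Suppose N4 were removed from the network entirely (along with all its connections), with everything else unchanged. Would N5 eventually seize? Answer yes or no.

yes

With N4 removed:
Round 1 — N20 at 170 > 140. N20 seizes.
  N20 sheds 170 L/s to N5: 170 each.
    N5: 10+170 = 180 > 90
Round 2 — N5 seizes.
  N5 sheds 180 L/s: no online neighbours, lost.
No further seizures.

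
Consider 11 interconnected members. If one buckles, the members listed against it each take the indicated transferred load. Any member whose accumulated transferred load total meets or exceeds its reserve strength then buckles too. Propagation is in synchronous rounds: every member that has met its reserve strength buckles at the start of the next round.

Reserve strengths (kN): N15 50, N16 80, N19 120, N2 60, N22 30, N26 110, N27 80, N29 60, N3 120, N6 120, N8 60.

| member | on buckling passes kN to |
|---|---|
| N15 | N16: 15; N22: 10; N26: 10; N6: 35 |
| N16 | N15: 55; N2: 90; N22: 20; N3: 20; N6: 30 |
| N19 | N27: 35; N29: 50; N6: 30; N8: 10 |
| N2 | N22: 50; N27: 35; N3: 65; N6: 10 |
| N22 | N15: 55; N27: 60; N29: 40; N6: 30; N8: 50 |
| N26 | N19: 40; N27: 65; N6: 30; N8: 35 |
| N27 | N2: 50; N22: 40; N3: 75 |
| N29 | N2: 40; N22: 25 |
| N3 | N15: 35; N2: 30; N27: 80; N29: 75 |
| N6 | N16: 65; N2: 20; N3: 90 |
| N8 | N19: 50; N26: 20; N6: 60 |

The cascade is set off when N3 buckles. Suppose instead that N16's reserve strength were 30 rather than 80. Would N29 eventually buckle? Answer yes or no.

yes

With N16's reserve strength at 30:
Round 1 — N3 buckles (initial).
  N15: +35 → 35 < 50
  N2: +30 → 30 < 60
  N27: +80 → 80 ≥ 80
  N29: +75 → 75 ≥ 60
Round 2 — N27, N29 buckle.
  N2: +50+40 → 120 ≥ 60
  N22: +40+25 → 65 ≥ 30
Round 3 — N2, N22 buckle.
  N15: +55 → 90 ≥ 50
  N6: +10+30 → 40 < 120
  N8: +50 → 50 < 60
Round 4 — N15 buckles.
  N16: +15 → 15 < 30
  N26: +10 → 10 < 110
  N6: +35 → 75 < 120
No further bucklings.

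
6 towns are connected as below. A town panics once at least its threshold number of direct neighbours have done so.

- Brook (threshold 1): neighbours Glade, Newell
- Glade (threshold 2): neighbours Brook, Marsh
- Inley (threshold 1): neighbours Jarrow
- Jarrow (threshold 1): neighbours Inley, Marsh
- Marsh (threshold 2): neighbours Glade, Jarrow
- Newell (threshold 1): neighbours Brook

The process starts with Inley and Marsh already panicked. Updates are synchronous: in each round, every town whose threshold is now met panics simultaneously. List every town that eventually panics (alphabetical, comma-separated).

Inley, Jarrow, Marsh

Round 1 — Inley, Marsh panic (initial).
Round 2 — checking thresholds:
  Glade: 1 of 2 neighbours < 2, not yet.
  Jarrow: 2 of 2 neighbours ≥ 1, panics.
Round 3 — no new panics; cascade stops.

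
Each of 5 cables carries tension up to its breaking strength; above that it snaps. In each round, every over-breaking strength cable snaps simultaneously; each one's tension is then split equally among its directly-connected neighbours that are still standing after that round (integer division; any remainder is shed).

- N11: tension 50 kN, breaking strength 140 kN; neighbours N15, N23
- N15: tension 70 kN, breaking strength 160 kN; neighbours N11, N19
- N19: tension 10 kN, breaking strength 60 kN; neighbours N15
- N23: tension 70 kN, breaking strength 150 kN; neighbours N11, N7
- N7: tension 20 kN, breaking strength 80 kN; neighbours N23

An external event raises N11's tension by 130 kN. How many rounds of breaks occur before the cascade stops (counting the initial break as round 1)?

3

Round 1 — N11 at 180 > 140. N11 snaps.
  N11 sheds 180 kN to N15, N23: 90 each.
    N15: 70+90 = 160 ≤ 160
    N23: 70+90 = 160 > 150
Round 2 — N23 snaps.
  N23 sheds 160 kN to N7: 160 each.
    N7: 20+160 = 180 > 80
Round 3 — N7 snaps.
  N7 sheds 180 kN: no online neighbours, lost.
No further breaks.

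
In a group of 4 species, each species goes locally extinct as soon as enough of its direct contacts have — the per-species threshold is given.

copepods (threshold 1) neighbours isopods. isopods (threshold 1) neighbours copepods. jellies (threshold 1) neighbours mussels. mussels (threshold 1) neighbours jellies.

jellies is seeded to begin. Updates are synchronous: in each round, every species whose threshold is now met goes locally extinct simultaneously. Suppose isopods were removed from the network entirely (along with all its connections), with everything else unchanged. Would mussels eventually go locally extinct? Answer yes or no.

With isopods removed:
Round 1 — jellies goes locally extinct (initial).
Round 2 — checking thresholds:
  mussels: 1 of 1 neighbours ≥ 1, goes locally extinct.
Round 3 — no new extinctions; cascade stops.

yes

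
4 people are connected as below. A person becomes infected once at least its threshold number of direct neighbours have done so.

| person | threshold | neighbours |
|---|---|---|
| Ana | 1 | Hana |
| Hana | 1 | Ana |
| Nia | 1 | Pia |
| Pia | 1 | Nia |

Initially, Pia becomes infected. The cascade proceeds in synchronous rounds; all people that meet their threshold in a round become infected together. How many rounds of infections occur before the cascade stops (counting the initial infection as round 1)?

2

Round 1 — Pia becomes infected (initial).
Round 2 — checking thresholds:
  Nia: 1 of 1 neighbours ≥ 1, becomes infected.
Round 3 — no new infections; cascade stops.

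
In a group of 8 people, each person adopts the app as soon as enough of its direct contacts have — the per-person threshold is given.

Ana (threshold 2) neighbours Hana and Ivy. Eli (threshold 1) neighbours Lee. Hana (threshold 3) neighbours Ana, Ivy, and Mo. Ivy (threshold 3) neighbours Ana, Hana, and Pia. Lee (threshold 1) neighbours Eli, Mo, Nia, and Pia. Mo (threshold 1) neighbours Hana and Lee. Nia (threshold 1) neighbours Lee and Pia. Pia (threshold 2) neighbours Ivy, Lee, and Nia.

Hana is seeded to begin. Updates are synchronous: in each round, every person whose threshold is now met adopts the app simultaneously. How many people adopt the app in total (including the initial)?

6

Round 1 — Hana adopts the app (initial).
Round 2 — checking thresholds:
  Ana: 1 of 2 neighbours < 2, holds.
  Ivy: 1 of 3 neighbours < 3, holds.
  Mo: 1 of 2 neighbours ≥ 1, adopts the app.
Round 3 — checking thresholds:
  Ana: 1 of 2 neighbours < 2, holds.
  Ivy: 1 of 3 neighbours < 3, holds.
  Lee: 1 of 4 neighbours ≥ 1, adopts the app.
Round 4 — checking thresholds:
  Ana: 1 of 2 neighbours < 2, holds.
  Eli: 1 of 1 neighbours ≥ 1, adopts the app.
  Ivy: 1 of 3 neighbours < 3, holds.
  Nia: 1 of 2 neighbours ≥ 1, adopts the app.
  Pia: 1 of 3 neighbours < 2, holds.
Round 5 — checking thresholds:
  Ana: 1 of 2 neighbours < 2, holds.
  Ivy: 1 of 3 neighbours < 3, holds.
  Pia: 2 of 3 neighbours ≥ 2, adopts the app.
Round 6 — no new adoptions; cascade stops.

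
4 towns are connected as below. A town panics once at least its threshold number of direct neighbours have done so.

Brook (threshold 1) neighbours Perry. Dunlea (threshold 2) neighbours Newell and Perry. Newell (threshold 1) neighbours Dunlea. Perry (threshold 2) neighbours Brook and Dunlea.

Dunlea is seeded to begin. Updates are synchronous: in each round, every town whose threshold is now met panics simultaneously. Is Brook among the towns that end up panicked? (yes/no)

Round 1 — Dunlea panics (initial).
Round 2 — checking thresholds:
  Newell: 1 of 1 neighbours ≥ 1, panics.
  Perry: 1 of 2 neighbours < 2, not yet.
Round 3 — no new panics; cascade stops.

no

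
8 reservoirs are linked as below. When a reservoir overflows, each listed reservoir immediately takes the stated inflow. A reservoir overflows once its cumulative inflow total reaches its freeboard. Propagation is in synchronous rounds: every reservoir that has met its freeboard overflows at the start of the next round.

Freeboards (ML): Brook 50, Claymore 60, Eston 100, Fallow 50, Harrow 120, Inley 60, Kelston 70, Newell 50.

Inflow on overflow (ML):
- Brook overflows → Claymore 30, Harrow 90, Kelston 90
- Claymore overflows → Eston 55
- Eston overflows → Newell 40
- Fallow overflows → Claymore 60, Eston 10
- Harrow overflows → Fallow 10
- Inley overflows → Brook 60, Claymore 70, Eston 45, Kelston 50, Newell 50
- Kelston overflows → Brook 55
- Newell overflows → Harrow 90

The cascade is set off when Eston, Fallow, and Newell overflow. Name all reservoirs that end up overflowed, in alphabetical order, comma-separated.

Claymore, Eston, Fallow, Newell

Round 1 — Eston, Fallow, Newell overflow (initial).
  Claymore: +60 → 60 ≥ 60
  Harrow: +90 → 90 < 120
Round 2 — Claymore overflows.
No further overflows.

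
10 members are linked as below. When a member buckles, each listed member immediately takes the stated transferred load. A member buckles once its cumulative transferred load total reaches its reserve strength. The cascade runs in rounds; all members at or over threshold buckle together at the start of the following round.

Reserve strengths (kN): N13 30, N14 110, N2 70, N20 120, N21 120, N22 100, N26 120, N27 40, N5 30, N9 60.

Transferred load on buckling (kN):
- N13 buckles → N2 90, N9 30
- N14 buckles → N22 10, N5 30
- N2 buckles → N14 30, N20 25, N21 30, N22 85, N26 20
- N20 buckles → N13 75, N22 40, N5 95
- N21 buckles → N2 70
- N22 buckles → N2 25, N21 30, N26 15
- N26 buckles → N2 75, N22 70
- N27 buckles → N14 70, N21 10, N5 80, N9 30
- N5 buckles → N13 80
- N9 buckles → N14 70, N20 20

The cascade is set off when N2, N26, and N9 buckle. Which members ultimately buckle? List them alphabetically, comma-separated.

N2, N22, N26, N9

Round 1 — N2, N26, N9 buckle (initial).
  N14: +30+70 → 100 < 110
  N20: +25+20 → 45 < 120
  N21: +30 → 30 < 120
  N22: +85+70 → 155 ≥ 100
Round 2 — N22 buckles.
  N21: +30 → 60 < 120
No further bucklings.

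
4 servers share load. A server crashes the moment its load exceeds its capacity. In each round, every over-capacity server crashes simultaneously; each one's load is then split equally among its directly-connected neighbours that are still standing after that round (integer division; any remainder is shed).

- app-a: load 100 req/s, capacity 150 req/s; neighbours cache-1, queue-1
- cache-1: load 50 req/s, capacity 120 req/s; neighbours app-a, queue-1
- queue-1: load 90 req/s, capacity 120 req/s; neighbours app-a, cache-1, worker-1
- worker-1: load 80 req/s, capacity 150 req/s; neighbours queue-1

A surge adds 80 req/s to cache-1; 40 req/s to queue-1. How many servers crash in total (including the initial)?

3

Round 1 — cache-1 at 130 > 120; queue-1 at 130 > 120. cache-1, queue-1 crash.
  cache-1 sheds 130 req/s to app-a: 130 each.
    app-a: 100+130 = 230 > 150
  queue-1 sheds 130 req/s to app-a, worker-1: 65 each.
    app-a: 230+65 = 295 > 150
    worker-1: 80+65 = 145 ≤ 150
Round 2 — app-a crashes.
  app-a sheds 295 req/s: no online neighbours, lost.
No further crashes.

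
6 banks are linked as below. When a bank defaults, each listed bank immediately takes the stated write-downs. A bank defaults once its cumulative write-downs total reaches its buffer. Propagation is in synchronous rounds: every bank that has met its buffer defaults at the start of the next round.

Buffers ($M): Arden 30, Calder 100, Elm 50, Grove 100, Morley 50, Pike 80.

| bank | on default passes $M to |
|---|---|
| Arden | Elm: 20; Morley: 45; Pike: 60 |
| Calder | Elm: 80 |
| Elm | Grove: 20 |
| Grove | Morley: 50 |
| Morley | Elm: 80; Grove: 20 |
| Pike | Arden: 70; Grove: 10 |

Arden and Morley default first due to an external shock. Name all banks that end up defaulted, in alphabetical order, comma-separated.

Arden, Elm, Morley

Round 1 — Arden, Morley default (initial).
  Elm: +20+80 → 100 ≥ 50
  Grove: +20 → 20 < 100
  Pike: +60 → 60 < 80
Round 2 — Elm defaults.
  Grove: +20 → 40 < 100
No further defaults.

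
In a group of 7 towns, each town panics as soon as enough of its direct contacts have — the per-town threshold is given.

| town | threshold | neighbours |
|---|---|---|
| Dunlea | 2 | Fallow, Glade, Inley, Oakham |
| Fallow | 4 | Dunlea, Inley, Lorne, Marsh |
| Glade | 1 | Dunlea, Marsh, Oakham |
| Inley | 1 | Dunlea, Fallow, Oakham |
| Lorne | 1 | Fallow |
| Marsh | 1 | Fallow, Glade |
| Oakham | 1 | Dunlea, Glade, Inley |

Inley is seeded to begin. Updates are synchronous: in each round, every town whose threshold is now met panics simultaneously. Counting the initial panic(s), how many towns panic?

5

Round 1 — Inley panics (initial).
Round 2 — checking thresholds:
  Dunlea: 1 of 4 neighbours < 2, holds.
  Fallow: 1 of 4 neighbours < 4, holds.
  Oakham: 1 of 3 neighbours ≥ 1, panics.
Round 3 — checking thresholds:
  Dunlea: 2 of 4 neighbours ≥ 2, panics.
  Fallow: 1 of 4 neighbours < 4, holds.
  Glade: 1 of 3 neighbours ≥ 1, panics.
Round 4 — checking thresholds:
  Fallow: 2 of 4 neighbours < 4, holds.
  Marsh: 1 of 2 neighbours ≥ 1, panics.
Round 5 — no new panics; cascade stops.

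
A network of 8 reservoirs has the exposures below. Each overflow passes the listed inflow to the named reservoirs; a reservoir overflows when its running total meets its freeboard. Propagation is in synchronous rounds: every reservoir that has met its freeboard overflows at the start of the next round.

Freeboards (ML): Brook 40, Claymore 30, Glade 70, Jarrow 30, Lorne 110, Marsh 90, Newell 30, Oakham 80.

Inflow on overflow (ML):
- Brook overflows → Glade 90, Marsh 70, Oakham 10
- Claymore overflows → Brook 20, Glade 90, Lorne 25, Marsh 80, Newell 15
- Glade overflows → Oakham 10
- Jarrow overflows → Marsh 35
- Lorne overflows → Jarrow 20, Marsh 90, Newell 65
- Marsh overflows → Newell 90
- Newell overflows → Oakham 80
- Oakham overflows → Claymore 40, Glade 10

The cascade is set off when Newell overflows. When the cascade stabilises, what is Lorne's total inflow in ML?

Round 1 — Newell overflows (initial).
  Oakham: +80 → 80 ≥ 80
Round 2 — Oakham overflows.
  Claymore: +40 → 40 ≥ 30
  Glade: +10 → 10 < 70
Round 3 — Claymore overflows.
  Brook: +20 → 20 < 40
  Glade: +90 → 100 ≥ 70
  Lorne: +25 → 25 < 110
  Marsh: +80 → 80 < 90
Round 4 — Glade overflows.
No further overflows.

25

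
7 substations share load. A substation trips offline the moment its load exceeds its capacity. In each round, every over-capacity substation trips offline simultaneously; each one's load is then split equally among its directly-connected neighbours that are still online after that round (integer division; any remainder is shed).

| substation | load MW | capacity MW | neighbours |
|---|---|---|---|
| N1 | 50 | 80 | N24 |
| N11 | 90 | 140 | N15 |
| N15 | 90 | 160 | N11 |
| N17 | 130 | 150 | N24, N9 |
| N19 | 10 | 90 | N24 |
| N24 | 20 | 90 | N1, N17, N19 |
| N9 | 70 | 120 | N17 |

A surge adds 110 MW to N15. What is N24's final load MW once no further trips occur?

20

Round 1 — N15 at 200 > 160. N15 trips offline.
  N15 sheds 200 MW to N11: 200 each.
    N11: 90+200 = 290 > 140
Round 2 — N11 trips offline.
  N11 sheds 290 MW: no online neighbours, lost.
No further trips.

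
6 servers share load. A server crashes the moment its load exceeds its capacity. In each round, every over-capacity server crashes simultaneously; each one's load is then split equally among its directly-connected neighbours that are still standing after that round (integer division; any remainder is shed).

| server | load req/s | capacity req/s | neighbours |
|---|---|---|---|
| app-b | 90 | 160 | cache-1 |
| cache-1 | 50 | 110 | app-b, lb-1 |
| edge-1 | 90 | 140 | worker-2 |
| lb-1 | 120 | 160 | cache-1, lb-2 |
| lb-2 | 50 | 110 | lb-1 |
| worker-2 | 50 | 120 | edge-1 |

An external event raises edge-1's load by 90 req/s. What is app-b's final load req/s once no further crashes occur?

90

Round 1 — edge-1 at 180 > 140. edge-1 crashes.
  edge-1 sheds 180 req/s to worker-2: 180 each.
    worker-2: 50+180 = 230 > 120
Round 2 — worker-2 crashes.
  worker-2 sheds 230 req/s: no online neighbours, lost.
No further crashes.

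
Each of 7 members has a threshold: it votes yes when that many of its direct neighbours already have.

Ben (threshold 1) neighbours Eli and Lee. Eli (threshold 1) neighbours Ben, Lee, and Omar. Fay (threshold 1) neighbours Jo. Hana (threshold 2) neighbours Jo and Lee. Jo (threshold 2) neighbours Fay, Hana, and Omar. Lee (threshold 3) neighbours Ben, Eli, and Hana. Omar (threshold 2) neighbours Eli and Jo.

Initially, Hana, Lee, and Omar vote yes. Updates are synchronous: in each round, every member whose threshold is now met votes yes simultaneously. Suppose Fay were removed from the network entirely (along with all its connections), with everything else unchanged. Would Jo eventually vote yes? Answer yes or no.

yes

With Fay removed:
Round 1 — Hana, Lee, Omar vote yes (initial).
Round 2 — checking thresholds:
  Ben: 1 of 2 neighbours ≥ 1, votes yes.
  Eli: 2 of 3 neighbours ≥ 1, votes yes.
  Jo: 2 of 2 neighbours ≥ 2, votes yes.
Round 3 — no new yes votes; cascade stops.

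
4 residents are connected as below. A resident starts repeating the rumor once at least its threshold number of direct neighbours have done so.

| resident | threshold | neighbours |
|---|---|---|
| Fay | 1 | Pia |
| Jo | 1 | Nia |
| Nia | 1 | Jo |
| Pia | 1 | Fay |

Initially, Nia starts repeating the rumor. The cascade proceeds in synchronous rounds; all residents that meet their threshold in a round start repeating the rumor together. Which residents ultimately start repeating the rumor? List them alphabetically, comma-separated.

Jo, Nia

Round 1 — Nia starts repeating the rumor (initial).
Round 2 — checking thresholds:
  Jo: 1 of 1 neighbours ≥ 1, starts repeating the rumor.
Round 3 — no new spreads; cascade stops.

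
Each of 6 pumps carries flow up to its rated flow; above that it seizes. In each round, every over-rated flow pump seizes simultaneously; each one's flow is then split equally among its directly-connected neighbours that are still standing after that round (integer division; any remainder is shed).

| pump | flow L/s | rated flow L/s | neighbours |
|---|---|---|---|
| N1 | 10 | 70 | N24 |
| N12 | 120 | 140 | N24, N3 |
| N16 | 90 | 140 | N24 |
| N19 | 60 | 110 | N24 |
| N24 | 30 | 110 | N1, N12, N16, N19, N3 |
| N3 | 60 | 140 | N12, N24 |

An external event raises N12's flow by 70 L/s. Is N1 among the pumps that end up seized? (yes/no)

Round 1 — N12 at 190 > 140. N12 seizes.
  N12 sheds 190 L/s to N24, N3: 95 each.
    N24: 30+95 = 125 > 110
    N3: 60+95 = 155 > 140
Round 2 — N24, N3 seize.
  N24 sheds 125 L/s to N1, N16, N19: 41 each (2 lost).
    N1: 10+41 = 51 ≤ 70
    N16: 90+41 = 131 ≤ 140
    N19: 60+41 = 101 ≤ 110
  N3 sheds 155 L/s: no online neighbours, lost.
No further seizures.

no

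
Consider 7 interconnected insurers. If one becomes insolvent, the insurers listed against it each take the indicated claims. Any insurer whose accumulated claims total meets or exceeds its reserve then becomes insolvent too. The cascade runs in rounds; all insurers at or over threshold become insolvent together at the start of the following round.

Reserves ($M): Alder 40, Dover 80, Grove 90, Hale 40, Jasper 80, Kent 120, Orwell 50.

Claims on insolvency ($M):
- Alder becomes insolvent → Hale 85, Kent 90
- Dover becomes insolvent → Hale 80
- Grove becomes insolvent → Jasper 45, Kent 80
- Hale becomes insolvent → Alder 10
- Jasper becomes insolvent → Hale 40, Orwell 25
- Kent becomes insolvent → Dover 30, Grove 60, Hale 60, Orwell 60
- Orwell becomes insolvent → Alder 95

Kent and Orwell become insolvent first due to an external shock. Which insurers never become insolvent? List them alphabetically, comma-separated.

Round 1 — Kent, Orwell become insolvent (initial).
  Alder: +95 → 95 ≥ 40
  Dover: +30 → 30 < 80
  Grove: +60 → 60 < 90
  Hale: +60 → 60 ≥ 40
Round 2 — Alder, Hale become insolvent.
No further insolvencies.

Dover, Grove, Jasper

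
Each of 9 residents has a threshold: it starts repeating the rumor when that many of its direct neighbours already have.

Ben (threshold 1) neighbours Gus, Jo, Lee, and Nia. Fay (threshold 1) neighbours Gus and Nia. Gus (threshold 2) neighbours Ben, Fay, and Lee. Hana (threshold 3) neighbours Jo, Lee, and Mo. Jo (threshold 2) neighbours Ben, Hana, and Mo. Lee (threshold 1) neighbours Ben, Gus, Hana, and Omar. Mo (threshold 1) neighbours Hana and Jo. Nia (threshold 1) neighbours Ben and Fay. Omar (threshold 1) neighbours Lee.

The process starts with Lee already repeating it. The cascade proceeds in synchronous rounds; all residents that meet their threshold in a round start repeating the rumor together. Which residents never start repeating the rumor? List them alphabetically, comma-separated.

Hana, Jo, Mo

Round 1 — Lee starts repeating the rumor (initial).
Round 2 — checking thresholds:
  Ben: 1 of 4 neighbours ≥ 1, starts repeating the rumor.
  Gus: 1 of 3 neighbours < 2, holds.
  Hana: 1 of 3 neighbours < 3, holds.
  Omar: 1 of 1 neighbours ≥ 1, starts repeating the rumor.
Round 3 — checking thresholds:
  Gus: 2 of 3 neighbours ≥ 2, starts repeating the rumor.
  Hana: 1 of 3 neighbours < 3, holds.
  Jo: 1 of 3 neighbours < 2, holds.
  Nia: 1 of 2 neighbours ≥ 1, starts repeating the rumor.
Round 4 — checking thresholds:
  Fay: 2 of 2 neighbours ≥ 1, starts repeating the rumor.
  Hana: 1 of 3 neighbours < 3, holds.
  Jo: 1 of 3 neighbours < 2, holds.
Round 5 — no new spreads; cascade stops.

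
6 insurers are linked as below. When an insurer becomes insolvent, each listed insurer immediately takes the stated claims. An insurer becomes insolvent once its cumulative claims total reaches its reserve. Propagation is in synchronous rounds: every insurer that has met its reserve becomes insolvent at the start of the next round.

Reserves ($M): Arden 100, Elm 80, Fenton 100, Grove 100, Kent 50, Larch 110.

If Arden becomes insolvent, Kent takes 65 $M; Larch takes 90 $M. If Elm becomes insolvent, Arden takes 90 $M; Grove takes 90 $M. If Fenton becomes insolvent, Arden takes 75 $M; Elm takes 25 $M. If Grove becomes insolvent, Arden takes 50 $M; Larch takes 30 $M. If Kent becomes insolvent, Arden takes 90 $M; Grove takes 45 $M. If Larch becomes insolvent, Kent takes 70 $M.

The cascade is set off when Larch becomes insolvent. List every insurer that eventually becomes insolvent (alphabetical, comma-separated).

Round 1 — Larch becomes insolvent (initial).
  Kent: +70 → 70 ≥ 50
Round 2 — Kent becomes insolvent.
  Arden: +90 → 90 < 100
  Grove: +45 → 45 < 100
No further insolvencies.

Kent, Larch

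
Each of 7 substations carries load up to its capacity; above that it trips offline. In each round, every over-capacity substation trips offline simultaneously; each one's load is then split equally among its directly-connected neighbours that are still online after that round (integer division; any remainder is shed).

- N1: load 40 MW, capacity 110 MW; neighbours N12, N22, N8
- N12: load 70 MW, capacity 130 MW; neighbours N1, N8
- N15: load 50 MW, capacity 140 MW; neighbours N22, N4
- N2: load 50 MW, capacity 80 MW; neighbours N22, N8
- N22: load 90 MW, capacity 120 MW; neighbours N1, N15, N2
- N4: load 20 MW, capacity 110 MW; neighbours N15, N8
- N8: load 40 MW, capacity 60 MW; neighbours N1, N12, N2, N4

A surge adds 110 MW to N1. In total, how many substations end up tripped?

5

Round 1 — N1 at 150 > 110. N1 trips offline.
  N1 sheds 150 MW to N12, N22, N8: 50 each.
    N12: 70+50 = 120 ≤ 130
    N22: 90+50 = 140 > 120
    N8: 40+50 = 90 > 60
Round 2 — N22, N8 trip offline.
  N22 sheds 140 MW to N15, N2: 70 each.
    N15: 50+70 = 120 ≤ 140
    N2: 50+70 = 120 > 80
  N8 sheds 90 MW to N12, N2, N4: 30 each.
    N12: 120+30 = 150 > 130
    N2: 120+30 = 150 > 80
    N4: 20+30 = 50 ≤ 110
Round 3 — N12, N2 trip offline.
  N12 sheds 150 MW: no online neighbours, lost.
  N2 sheds 150 MW: no online neighbours, lost.
No further trips.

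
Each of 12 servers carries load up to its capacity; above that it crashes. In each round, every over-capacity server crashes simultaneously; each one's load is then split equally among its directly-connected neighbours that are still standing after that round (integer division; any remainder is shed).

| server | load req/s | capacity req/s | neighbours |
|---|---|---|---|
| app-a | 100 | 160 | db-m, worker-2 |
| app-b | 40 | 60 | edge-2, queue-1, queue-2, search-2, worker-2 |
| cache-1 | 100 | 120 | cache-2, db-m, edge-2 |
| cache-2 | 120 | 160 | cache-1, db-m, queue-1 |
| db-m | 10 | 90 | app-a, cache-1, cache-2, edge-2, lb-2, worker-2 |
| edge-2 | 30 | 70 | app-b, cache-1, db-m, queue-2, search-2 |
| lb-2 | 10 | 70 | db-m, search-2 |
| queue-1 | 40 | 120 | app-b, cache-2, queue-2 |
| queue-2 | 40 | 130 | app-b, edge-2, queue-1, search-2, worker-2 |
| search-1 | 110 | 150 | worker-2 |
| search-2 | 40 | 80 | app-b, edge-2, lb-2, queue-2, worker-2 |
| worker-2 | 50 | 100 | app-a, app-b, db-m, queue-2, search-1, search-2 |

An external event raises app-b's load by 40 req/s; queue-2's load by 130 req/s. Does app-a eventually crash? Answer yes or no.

yes

Round 1 — app-b at 80 > 60; queue-2 at 170 > 130. app-b, queue-2 crash.
  app-b sheds 80 req/s to edge-2, queue-1, search-2, worker-2: 20 each.
    edge-2: 30+20 = 50 ≤ 70
    queue-1: 40+20 = 60 ≤ 120
    search-2: 40+20 = 60 ≤ 80
    worker-2: 50+20 = 70 ≤ 100
  queue-2 sheds 170 req/s to edge-2, queue-1, search-2, worker-2: 42 each (2 lost).
    edge-2: 50+42 = 92 > 70
    queue-1: 60+42 = 102 ≤ 120
    search-2: 60+42 = 102 > 80
    worker-2: 70+42 = 112 > 100
Round 2 — edge-2, search-2, worker-2 crash.
  edge-2 sheds 92 req/s to cache-1, db-m: 46 each.
    cache-1: 100+46 = 146 > 120
    db-m: 10+46 = 56 ≤ 90
  search-2 sheds 102 req/s to lb-2: 102 each.
    lb-2: 10+102 = 112 > 70
  worker-2 sheds 112 req/s to app-a, db-m, search-1: 37 each (1 lost).
    app-a: 100+37 = 137 ≤ 160
    db-m: 56+37 = 93 > 90
    search-1: 110+37 = 147 ≤ 150
Round 3 — cache-1, db-m, lb-2 crash.
  cache-1 sheds 146 req/s to cache-2: 146 each.
    cache-2: 120+146 = 266 > 160
  db-m sheds 93 req/s to app-a, cache-2: 46 each (1 lost).
    app-a: 137+46 = 183 > 160
    cache-2: 266+46 = 312 > 160
  lb-2 sheds 112 req/s: no online neighbours, lost.
Round 4 — app-a, cache-2 crash.
  app-a sheds 183 req/s: no online neighbours, lost.
  cache-2 sheds 312 req/s to queue-1: 312 each.
    queue-1: 102+312 = 414 > 120
Round 5 — queue-1 crashes.
  queue-1 sheds 414 req/s: no online neighbours, lost.
No further crashes.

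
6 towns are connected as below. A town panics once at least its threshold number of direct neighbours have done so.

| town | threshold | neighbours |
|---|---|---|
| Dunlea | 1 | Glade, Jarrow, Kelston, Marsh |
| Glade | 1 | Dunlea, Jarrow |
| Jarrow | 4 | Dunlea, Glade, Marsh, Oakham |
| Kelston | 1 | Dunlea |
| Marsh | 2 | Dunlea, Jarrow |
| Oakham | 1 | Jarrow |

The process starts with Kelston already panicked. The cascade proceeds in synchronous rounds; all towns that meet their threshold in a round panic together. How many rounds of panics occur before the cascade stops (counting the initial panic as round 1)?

Round 1 — Kelston panics (initial).
Round 2 — checking thresholds:
  Dunlea: 1 of 4 neighbours ≥ 1, panics.
Round 3 — checking thresholds:
  Glade: 1 of 2 neighbours ≥ 1, panics.
  Jarrow: 1 of 4 neighbours < 4, holds.
  Marsh: 1 of 2 neighbours < 2, holds.
Round 4 — no new panics; cascade stops.

3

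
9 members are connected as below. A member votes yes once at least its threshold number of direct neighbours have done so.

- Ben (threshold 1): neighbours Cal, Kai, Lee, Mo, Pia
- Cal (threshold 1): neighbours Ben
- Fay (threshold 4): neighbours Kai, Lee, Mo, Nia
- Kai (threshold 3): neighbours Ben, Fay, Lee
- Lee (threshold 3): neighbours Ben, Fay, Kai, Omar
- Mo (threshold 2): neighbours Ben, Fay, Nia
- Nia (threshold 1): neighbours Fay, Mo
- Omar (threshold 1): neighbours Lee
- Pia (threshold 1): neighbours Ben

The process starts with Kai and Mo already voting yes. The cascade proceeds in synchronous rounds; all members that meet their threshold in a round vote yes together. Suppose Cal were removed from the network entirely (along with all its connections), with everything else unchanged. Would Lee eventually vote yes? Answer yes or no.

no

With Cal removed:
Round 1 — Kai, Mo vote yes (initial).
Round 2 — checking thresholds:
  Ben: 2 of 4 neighbours ≥ 1, votes yes.
  Fay: 2 of 4 neighbours < 4, holds.
  Lee: 1 of 4 neighbours < 3, holds.
  Nia: 1 of 2 neighbours ≥ 1, votes yes.
Round 3 — checking thresholds:
  Fay: 3 of 4 neighbours < 4, holds.
  Lee: 2 of 4 neighbours < 3, holds.
  Pia: 1 of 1 neighbours ≥ 1, votes yes.
Round 4 — no new yes votes; cascade stops.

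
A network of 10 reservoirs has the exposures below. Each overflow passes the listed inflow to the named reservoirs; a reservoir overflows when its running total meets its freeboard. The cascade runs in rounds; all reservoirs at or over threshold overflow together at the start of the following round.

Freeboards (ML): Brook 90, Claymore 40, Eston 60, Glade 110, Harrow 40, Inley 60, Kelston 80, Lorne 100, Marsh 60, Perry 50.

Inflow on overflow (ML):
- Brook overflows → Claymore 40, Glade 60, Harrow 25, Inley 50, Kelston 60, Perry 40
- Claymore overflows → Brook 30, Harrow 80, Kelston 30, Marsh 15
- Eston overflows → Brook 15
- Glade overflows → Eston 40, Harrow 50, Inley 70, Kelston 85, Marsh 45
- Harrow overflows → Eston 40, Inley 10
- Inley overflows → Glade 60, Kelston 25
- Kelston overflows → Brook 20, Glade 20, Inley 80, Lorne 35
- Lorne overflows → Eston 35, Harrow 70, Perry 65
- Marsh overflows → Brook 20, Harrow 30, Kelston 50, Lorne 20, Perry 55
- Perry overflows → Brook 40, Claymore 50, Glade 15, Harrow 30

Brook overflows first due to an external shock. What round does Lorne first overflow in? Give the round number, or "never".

Round 1 — Brook overflows (initial).
  Claymore: +40 → 40 ≥ 40
  Glade: +60 → 60 < 110
  Harrow: +25 → 25 < 40
  Inley: +50 → 50 < 60
  Kelston: +60 → 60 < 80
  Perry: +40 → 40 < 50
Round 2 — Claymore overflows.
  Harrow: +80 → 105 ≥ 40
  Kelston: +30 → 90 ≥ 80
  Marsh: +15 → 15 < 60
Round 3 — Harrow, Kelston overflow.
  Eston: +40 → 40 < 60
  Glade: +20 → 80 < 110
  Inley: +10+80 → 140 ≥ 60
  Lorne: +35 → 35 < 100
Round 4 — Inley overflows.
  Glade: +60 → 140 ≥ 110
Round 5 — Glade overflows.
  Eston: +40 → 80 ≥ 60
  Marsh: +45 → 60 ≥ 60
Round 6 — Eston, Marsh overflow.
  Lorne: +20 → 55 < 100
  Perry: +55 → 95 ≥ 50
Round 7 — Perry overflows.
No further overflows.

never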